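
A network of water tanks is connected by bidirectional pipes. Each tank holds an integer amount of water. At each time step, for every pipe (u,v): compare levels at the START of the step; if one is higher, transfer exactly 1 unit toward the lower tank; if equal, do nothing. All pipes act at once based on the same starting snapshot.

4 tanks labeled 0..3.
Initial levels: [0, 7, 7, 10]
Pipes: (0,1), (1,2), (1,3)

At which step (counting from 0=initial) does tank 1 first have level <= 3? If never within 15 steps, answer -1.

Step 1: flows [1->0,1=2,3->1] -> levels [1 7 7 9]
Step 2: flows [1->0,1=2,3->1] -> levels [2 7 7 8]
Step 3: flows [1->0,1=2,3->1] -> levels [3 7 7 7]
Step 4: flows [1->0,1=2,1=3] -> levels [4 6 7 7]
Step 5: flows [1->0,2->1,3->1] -> levels [5 7 6 6]
Step 6: flows [1->0,1->2,1->3] -> levels [6 4 7 7]
Step 7: flows [0->1,2->1,3->1] -> levels [5 7 6 6]
  -> period-2 cycle (repeats step 5); tank 1 never drops to <=3
Tank 1 never reaches <=3 within 15 steps

Answer: -1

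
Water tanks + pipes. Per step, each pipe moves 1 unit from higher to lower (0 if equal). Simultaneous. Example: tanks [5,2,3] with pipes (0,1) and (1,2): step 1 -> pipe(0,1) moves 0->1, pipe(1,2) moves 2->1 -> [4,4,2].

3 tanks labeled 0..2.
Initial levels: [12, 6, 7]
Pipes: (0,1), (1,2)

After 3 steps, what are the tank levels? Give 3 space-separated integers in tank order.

Step 1: flows [0->1,2->1] -> levels [11 8 6]
Step 2: flows [0->1,1->2] -> levels [10 8 7]
Step 3: flows [0->1,1->2] -> levels [9 8 8]

Answer: 9 8 8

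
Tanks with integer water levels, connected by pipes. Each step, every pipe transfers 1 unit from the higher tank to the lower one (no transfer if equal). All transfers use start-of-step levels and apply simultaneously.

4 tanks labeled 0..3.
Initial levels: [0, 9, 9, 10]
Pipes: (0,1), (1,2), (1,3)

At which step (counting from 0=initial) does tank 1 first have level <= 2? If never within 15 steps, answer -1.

Answer: -1

Derivation:
Step 1: flows [1->0,1=2,3->1] -> levels [1 9 9 9]
Step 2: flows [1->0,1=2,1=3] -> levels [2 8 9 9]
Step 3: flows [1->0,2->1,3->1] -> levels [3 9 8 8]
Step 4: flows [1->0,1->2,1->3] -> levels [4 6 9 9]
Step 5: flows [1->0,2->1,3->1] -> levels [5 7 8 8]
Step 6: flows [1->0,2->1,3->1] -> levels [6 8 7 7]
Step 7: flows [1->0,1->2,1->3] -> levels [7 5 8 8]
Step 8: flows [0->1,2->1,3->1] -> levels [6 8 7 7]
  -> period-2 cycle (repeats step 6); tank 1 never drops to <=2
Tank 1 never reaches <=2 within 15 steps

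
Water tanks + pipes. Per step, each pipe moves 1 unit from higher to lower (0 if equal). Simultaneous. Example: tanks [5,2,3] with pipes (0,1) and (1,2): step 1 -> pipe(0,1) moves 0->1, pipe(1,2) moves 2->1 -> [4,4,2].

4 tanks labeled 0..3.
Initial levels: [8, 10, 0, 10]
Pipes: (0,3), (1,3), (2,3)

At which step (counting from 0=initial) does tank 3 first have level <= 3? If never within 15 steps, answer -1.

Step 1: flows [3->0,1=3,3->2] -> levels [9 10 1 8]
Step 2: flows [0->3,1->3,3->2] -> levels [8 9 2 9]
Step 3: flows [3->0,1=3,3->2] -> levels [9 9 3 7]
Step 4: flows [0->3,1->3,3->2] -> levels [8 8 4 8]
Step 5: flows [0=3,1=3,3->2] -> levels [8 8 5 7]
Step 6: flows [0->3,1->3,3->2] -> levels [7 7 6 8]
Step 7: flows [3->0,3->1,3->2] -> levels [8 8 7 5]
Step 8: flows [0->3,1->3,2->3] -> levels [7 7 6 8]
  -> period-2 cycle (repeats step 6); tank 3 never drops to <=3
Tank 3 never reaches <=3 within 15 steps

Answer: -1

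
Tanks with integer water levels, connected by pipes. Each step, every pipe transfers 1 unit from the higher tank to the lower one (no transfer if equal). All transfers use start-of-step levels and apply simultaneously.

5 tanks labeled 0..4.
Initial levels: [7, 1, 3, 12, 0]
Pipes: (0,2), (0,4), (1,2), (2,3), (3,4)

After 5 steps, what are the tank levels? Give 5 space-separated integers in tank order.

Answer: 5 5 3 6 4

Derivation:
Step 1: flows [0->2,0->4,2->1,3->2,3->4] -> levels [5 2 4 10 2]
Step 2: flows [0->2,0->4,2->1,3->2,3->4] -> levels [3 3 5 8 4]
Step 3: flows [2->0,4->0,2->1,3->2,3->4] -> levels [5 4 4 6 4]
Step 4: flows [0->2,0->4,1=2,3->2,3->4] -> levels [3 4 6 4 6]
Step 5: flows [2->0,4->0,2->1,2->3,4->3] -> levels [5 5 3 6 4]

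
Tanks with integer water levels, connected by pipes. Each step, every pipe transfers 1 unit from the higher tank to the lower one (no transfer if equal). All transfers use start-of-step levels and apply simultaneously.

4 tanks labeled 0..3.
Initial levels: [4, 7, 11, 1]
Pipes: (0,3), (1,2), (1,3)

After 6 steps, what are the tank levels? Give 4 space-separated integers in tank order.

Step 1: flows [0->3,2->1,1->3] -> levels [3 7 10 3]
Step 2: flows [0=3,2->1,1->3] -> levels [3 7 9 4]
Step 3: flows [3->0,2->1,1->3] -> levels [4 7 8 4]
Step 4: flows [0=3,2->1,1->3] -> levels [4 7 7 5]
Step 5: flows [3->0,1=2,1->3] -> levels [5 6 7 5]
Step 6: flows [0=3,2->1,1->3] -> levels [5 6 6 6]

Answer: 5 6 6 6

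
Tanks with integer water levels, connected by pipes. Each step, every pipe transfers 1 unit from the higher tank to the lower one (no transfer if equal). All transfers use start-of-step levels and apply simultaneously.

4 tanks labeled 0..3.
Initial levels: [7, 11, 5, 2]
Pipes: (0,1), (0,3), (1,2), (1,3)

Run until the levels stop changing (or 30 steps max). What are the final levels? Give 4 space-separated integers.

Answer: 7 5 7 6

Derivation:
Step 1: flows [1->0,0->3,1->2,1->3] -> levels [7 8 6 4]
Step 2: flows [1->0,0->3,1->2,1->3] -> levels [7 5 7 6]
Step 3: flows [0->1,0->3,2->1,3->1] -> levels [5 8 6 6]
Step 4: flows [1->0,3->0,1->2,1->3] -> levels [7 5 7 6]
  -> period-2 cycle: step 4 state = step 2 state; never stabilizes
  -> state at step 30: (30-2) mod 2 = 0, same as step 2 -> [7 5 7 6]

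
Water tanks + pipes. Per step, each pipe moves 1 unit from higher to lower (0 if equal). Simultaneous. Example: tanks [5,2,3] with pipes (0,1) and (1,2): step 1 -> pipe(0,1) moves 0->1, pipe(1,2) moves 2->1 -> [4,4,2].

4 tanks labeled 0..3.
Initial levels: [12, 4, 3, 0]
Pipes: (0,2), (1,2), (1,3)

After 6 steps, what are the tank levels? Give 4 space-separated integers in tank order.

Step 1: flows [0->2,1->2,1->3] -> levels [11 2 5 1]
Step 2: flows [0->2,2->1,1->3] -> levels [10 2 5 2]
Step 3: flows [0->2,2->1,1=3] -> levels [9 3 5 2]
Step 4: flows [0->2,2->1,1->3] -> levels [8 3 5 3]
Step 5: flows [0->2,2->1,1=3] -> levels [7 4 5 3]
Step 6: flows [0->2,2->1,1->3] -> levels [6 4 5 4]

Answer: 6 4 5 4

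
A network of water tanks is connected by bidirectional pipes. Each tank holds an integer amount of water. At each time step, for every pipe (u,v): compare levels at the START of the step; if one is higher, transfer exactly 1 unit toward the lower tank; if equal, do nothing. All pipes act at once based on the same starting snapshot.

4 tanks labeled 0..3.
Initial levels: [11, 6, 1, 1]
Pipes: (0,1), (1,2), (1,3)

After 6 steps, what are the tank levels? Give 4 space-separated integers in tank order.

Answer: 5 4 5 5

Derivation:
Step 1: flows [0->1,1->2,1->3] -> levels [10 5 2 2]
Step 2: flows [0->1,1->2,1->3] -> levels [9 4 3 3]
Step 3: flows [0->1,1->2,1->3] -> levels [8 3 4 4]
Step 4: flows [0->1,2->1,3->1] -> levels [7 6 3 3]
Step 5: flows [0->1,1->2,1->3] -> levels [6 5 4 4]
Step 6: flows [0->1,1->2,1->3] -> levels [5 4 5 5]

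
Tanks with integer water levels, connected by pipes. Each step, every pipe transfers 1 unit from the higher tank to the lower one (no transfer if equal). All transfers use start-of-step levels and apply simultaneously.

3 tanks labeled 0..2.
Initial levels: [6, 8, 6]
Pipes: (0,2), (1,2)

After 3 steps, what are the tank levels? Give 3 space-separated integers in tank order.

Step 1: flows [0=2,1->2] -> levels [6 7 7]
Step 2: flows [2->0,1=2] -> levels [7 7 6]
Step 3: flows [0->2,1->2] -> levels [6 6 8]

Answer: 6 6 8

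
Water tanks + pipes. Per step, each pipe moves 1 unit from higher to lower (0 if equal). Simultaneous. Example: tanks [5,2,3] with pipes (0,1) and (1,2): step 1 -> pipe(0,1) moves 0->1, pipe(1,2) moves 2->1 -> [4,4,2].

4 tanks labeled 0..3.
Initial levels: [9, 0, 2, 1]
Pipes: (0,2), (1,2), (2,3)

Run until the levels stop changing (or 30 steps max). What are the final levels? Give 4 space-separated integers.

Answer: 3 2 5 2

Derivation:
Step 1: flows [0->2,2->1,2->3] -> levels [8 1 1 2]
Step 2: flows [0->2,1=2,3->2] -> levels [7 1 3 1]
Step 3: flows [0->2,2->1,2->3] -> levels [6 2 2 2]
Step 4: flows [0->2,1=2,2=3] -> levels [5 2 3 2]
Step 5: flows [0->2,2->1,2->3] -> levels [4 3 2 3]
Step 6: flows [0->2,1->2,3->2] -> levels [3 2 5 2]
Step 7: flows [2->0,2->1,2->3] -> levels [4 3 2 3]
  -> period-2 cycle: step 7 state = step 5 state; never stabilizes
  -> state at step 30: (30-5) mod 2 = 1, same as step 6 -> [3 2 5 2]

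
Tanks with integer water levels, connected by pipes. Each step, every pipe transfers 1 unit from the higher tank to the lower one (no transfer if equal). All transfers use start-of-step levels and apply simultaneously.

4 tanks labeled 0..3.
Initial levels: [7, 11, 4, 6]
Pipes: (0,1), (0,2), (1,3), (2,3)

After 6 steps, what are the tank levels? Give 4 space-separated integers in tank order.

Answer: 7 7 7 7

Derivation:
Step 1: flows [1->0,0->2,1->3,3->2] -> levels [7 9 6 6]
Step 2: flows [1->0,0->2,1->3,2=3] -> levels [7 7 7 7]
Step 3: flows [0=1,0=2,1=3,2=3] -> levels [7 7 7 7]
  -> stable; steps 4..6 unchanged -> [7 7 7 7]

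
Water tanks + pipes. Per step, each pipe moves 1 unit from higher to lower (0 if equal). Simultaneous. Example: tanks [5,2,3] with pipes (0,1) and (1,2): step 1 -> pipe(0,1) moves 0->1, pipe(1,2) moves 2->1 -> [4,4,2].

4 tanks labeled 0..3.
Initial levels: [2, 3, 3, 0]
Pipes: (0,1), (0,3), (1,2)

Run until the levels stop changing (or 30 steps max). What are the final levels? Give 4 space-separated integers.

Step 1: flows [1->0,0->3,1=2] -> levels [2 2 3 1]
Step 2: flows [0=1,0->3,2->1] -> levels [1 3 2 2]
Step 3: flows [1->0,3->0,1->2] -> levels [3 1 3 1]
Step 4: flows [0->1,0->3,2->1] -> levels [1 3 2 2]
  -> period-2 cycle: step 4 state = step 2 state; never stabilizes
  -> state at step 30: (30-2) mod 2 = 0, same as step 2 -> [1 3 2 2]

Answer: 1 3 2 2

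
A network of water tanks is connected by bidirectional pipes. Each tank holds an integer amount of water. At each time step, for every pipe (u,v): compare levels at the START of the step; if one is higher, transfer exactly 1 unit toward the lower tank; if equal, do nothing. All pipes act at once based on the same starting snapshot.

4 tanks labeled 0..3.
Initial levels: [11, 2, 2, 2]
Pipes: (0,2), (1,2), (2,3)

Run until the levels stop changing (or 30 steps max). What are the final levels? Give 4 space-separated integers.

Answer: 5 3 6 3

Derivation:
Step 1: flows [0->2,1=2,2=3] -> levels [10 2 3 2]
Step 2: flows [0->2,2->1,2->3] -> levels [9 3 2 3]
Step 3: flows [0->2,1->2,3->2] -> levels [8 2 5 2]
Step 4: flows [0->2,2->1,2->3] -> levels [7 3 4 3]
Step 5: flows [0->2,2->1,2->3] -> levels [6 4 3 4]
Step 6: flows [0->2,1->2,3->2] -> levels [5 3 6 3]
Step 7: flows [2->0,2->1,2->3] -> levels [6 4 3 4]
  -> period-2 cycle: step 7 state = step 5 state; never stabilizes
  -> state at step 30: (30-5) mod 2 = 1, same as step 6 -> [5 3 6 3]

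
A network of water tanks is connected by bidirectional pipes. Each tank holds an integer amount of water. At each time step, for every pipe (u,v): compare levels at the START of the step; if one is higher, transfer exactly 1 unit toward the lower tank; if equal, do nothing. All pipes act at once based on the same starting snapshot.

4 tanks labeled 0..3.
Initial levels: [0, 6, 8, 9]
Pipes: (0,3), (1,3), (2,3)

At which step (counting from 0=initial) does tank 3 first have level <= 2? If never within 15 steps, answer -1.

Step 1: flows [3->0,3->1,3->2] -> levels [1 7 9 6]
Step 2: flows [3->0,1->3,2->3] -> levels [2 6 8 7]
Step 3: flows [3->0,3->1,2->3] -> levels [3 7 7 6]
Step 4: flows [3->0,1->3,2->3] -> levels [4 6 6 7]
Step 5: flows [3->0,3->1,3->2] -> levels [5 7 7 4]
Step 6: flows [0->3,1->3,2->3] -> levels [4 6 6 7]
  -> period-2 cycle (repeats step 4); tank 3 never drops to <=2
Tank 3 never reaches <=2 within 15 steps

Answer: -1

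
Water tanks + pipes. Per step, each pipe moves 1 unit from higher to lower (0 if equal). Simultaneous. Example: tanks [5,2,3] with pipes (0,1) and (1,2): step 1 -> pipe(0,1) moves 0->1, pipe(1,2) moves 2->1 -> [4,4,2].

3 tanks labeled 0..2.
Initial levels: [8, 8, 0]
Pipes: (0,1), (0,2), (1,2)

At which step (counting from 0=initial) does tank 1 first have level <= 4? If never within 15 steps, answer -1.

Answer: -1

Derivation:
Step 1: flows [0=1,0->2,1->2] -> levels [7 7 2]
Step 2: flows [0=1,0->2,1->2] -> levels [6 6 4]
Step 3: flows [0=1,0->2,1->2] -> levels [5 5 6]
Step 4: flows [0=1,2->0,2->1] -> levels [6 6 4]
  -> period-2 cycle (repeats step 2); tank 1 never drops to <=4
Tank 1 never reaches <=4 within 15 steps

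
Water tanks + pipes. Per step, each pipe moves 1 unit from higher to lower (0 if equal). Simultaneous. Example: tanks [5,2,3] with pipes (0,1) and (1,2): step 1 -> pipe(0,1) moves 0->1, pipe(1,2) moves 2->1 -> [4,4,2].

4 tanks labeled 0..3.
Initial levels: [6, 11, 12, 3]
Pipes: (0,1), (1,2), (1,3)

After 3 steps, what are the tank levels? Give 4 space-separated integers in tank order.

Step 1: flows [1->0,2->1,1->3] -> levels [7 10 11 4]
Step 2: flows [1->0,2->1,1->3] -> levels [8 9 10 5]
Step 3: flows [1->0,2->1,1->3] -> levels [9 8 9 6]

Answer: 9 8 9 6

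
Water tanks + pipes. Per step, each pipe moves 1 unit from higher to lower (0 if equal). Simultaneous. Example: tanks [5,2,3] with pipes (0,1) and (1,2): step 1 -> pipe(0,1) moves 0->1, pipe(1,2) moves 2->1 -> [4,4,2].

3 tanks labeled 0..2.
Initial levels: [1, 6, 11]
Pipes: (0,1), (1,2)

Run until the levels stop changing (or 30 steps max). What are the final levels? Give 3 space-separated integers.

Step 1: flows [1->0,2->1] -> levels [2 6 10]
Step 2: flows [1->0,2->1] -> levels [3 6 9]
Step 3: flows [1->0,2->1] -> levels [4 6 8]
Step 4: flows [1->0,2->1] -> levels [5 6 7]
Step 5: flows [1->0,2->1] -> levels [6 6 6]
Step 6: flows [0=1,1=2] -> levels [6 6 6]
  -> stable (no change)

Answer: 6 6 6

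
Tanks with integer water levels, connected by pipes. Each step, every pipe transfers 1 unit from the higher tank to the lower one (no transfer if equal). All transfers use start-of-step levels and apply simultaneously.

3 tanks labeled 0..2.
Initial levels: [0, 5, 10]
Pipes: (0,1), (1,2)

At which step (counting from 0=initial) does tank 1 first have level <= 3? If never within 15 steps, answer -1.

Answer: -1

Derivation:
Step 1: flows [1->0,2->1] -> levels [1 5 9]
Step 2: flows [1->0,2->1] -> levels [2 5 8]
Step 3: flows [1->0,2->1] -> levels [3 5 7]
Step 4: flows [1->0,2->1] -> levels [4 5 6]
Step 5: flows [1->0,2->1] -> levels [5 5 5]
Step 6: flows [0=1,1=2] -> levels [5 5 5]
  -> stable; tank 1 stays at 5 > 3
Tank 1 never reaches <=3 within 15 steps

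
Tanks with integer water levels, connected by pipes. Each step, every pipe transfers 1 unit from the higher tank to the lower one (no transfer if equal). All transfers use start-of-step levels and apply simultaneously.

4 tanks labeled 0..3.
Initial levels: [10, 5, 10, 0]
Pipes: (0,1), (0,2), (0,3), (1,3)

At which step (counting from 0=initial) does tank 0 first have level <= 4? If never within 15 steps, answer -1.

Step 1: flows [0->1,0=2,0->3,1->3] -> levels [8 5 10 2]
Step 2: flows [0->1,2->0,0->3,1->3] -> levels [7 5 9 4]
Step 3: flows [0->1,2->0,0->3,1->3] -> levels [6 5 8 6]
Step 4: flows [0->1,2->0,0=3,3->1] -> levels [6 7 7 5]
Step 5: flows [1->0,2->0,0->3,1->3] -> levels [7 5 6 7]
Step 6: flows [0->1,0->2,0=3,3->1] -> levels [5 7 7 6]
Step 7: flows [1->0,2->0,3->0,1->3] -> levels [8 5 6 6]
Step 8: flows [0->1,0->2,0->3,3->1] -> levels [5 7 7 6]
  -> period-2 cycle (repeats step 6); tank 0 never drops to <=4
Tank 0 never reaches <=4 within 15 steps

Answer: -1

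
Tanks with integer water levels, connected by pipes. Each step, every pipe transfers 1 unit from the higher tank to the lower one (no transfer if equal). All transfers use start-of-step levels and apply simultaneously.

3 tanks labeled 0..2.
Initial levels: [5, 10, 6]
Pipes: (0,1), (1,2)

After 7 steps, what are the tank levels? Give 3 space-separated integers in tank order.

Step 1: flows [1->0,1->2] -> levels [6 8 7]
Step 2: flows [1->0,1->2] -> levels [7 6 8]
Step 3: flows [0->1,2->1] -> levels [6 8 7]
  -> period-2 cycle: step 3 state = step 1 state
  -> state at step 7: (7-1) mod 2 = 0, same as step 1 -> [6 8 7]

Answer: 6 8 7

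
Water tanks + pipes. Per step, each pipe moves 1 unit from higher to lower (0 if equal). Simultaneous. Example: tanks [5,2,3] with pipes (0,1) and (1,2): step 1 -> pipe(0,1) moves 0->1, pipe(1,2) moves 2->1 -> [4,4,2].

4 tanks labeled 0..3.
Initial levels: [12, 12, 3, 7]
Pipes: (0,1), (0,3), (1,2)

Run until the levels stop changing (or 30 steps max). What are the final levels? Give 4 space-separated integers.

Answer: 10 7 9 8

Derivation:
Step 1: flows [0=1,0->3,1->2] -> levels [11 11 4 8]
Step 2: flows [0=1,0->3,1->2] -> levels [10 10 5 9]
Step 3: flows [0=1,0->3,1->2] -> levels [9 9 6 10]
Step 4: flows [0=1,3->0,1->2] -> levels [10 8 7 9]
Step 5: flows [0->1,0->3,1->2] -> levels [8 8 8 10]
Step 6: flows [0=1,3->0,1=2] -> levels [9 8 8 9]
Step 7: flows [0->1,0=3,1=2] -> levels [8 9 8 9]
Step 8: flows [1->0,3->0,1->2] -> levels [10 7 9 8]
Step 9: flows [0->1,0->3,2->1] -> levels [8 9 8 9]
  -> period-2 cycle: step 9 state = step 7 state; never stabilizes
  -> state at step 30: (30-7) mod 2 = 1, same as step 8 -> [10 7 9 8]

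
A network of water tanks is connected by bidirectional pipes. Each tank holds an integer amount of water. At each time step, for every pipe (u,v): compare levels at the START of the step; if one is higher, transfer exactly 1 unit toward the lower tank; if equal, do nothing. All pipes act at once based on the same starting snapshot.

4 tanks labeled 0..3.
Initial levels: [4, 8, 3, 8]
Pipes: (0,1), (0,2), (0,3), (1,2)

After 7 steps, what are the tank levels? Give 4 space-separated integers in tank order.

Step 1: flows [1->0,0->2,3->0,1->2] -> levels [5 6 5 7]
Step 2: flows [1->0,0=2,3->0,1->2] -> levels [7 4 6 6]
Step 3: flows [0->1,0->2,0->3,2->1] -> levels [4 6 6 7]
Step 4: flows [1->0,2->0,3->0,1=2] -> levels [7 5 5 6]
Step 5: flows [0->1,0->2,0->3,1=2] -> levels [4 6 6 7]
  -> period-2 cycle: step 5 state = step 3 state
  -> state at step 7: (7-3) mod 2 = 0, same as step 3 -> [4 6 6 7]

Answer: 4 6 6 7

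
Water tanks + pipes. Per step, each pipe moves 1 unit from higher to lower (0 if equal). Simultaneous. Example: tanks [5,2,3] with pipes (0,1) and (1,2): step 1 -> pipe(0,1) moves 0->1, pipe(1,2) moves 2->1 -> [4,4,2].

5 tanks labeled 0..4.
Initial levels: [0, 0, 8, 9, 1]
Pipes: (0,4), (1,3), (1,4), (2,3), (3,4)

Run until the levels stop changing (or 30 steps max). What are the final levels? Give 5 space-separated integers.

Step 1: flows [4->0,3->1,4->1,3->2,3->4] -> levels [1 2 9 6 0]
Step 2: flows [0->4,3->1,1->4,2->3,3->4] -> levels [0 2 8 5 3]
Step 3: flows [4->0,3->1,4->1,2->3,3->4] -> levels [1 4 7 4 2]
Step 4: flows [4->0,1=3,1->4,2->3,3->4] -> levels [2 3 6 4 3]
Step 5: flows [4->0,3->1,1=4,2->3,3->4] -> levels [3 4 5 3 3]
Step 6: flows [0=4,1->3,1->4,2->3,3=4] -> levels [3 2 4 5 4]
Step 7: flows [4->0,3->1,4->1,3->2,3->4] -> levels [4 4 5 2 3]
Step 8: flows [0->4,1->3,1->4,2->3,4->3] -> levels [3 2 4 5 4]
  -> period-2 cycle: step 8 state = step 6 state; never stabilizes
  -> state at step 30: (30-6) mod 2 = 0, same as step 6 -> [3 2 4 5 4]

Answer: 3 2 4 5 4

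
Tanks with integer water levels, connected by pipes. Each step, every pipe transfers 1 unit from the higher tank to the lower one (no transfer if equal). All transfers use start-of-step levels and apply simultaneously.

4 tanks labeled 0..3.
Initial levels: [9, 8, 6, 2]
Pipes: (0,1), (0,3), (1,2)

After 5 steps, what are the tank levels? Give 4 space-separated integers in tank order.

Answer: 5 7 7 6

Derivation:
Step 1: flows [0->1,0->3,1->2] -> levels [7 8 7 3]
Step 2: flows [1->0,0->3,1->2] -> levels [7 6 8 4]
Step 3: flows [0->1,0->3,2->1] -> levels [5 8 7 5]
Step 4: flows [1->0,0=3,1->2] -> levels [6 6 8 5]
Step 5: flows [0=1,0->3,2->1] -> levels [5 7 7 6]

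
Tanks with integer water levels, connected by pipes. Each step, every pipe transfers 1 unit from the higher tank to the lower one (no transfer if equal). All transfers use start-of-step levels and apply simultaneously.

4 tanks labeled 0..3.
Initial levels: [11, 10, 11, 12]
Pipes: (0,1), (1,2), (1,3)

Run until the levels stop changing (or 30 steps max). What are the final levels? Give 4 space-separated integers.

Answer: 11 10 11 12

Derivation:
Step 1: flows [0->1,2->1,3->1] -> levels [10 13 10 11]
Step 2: flows [1->0,1->2,1->3] -> levels [11 10 11 12]
  -> period-2 cycle: step 2 state = step 0 state; never stabilizes
  -> state at step 30: (30-0) mod 2 = 0, same as step 0 -> [11 10 11 12]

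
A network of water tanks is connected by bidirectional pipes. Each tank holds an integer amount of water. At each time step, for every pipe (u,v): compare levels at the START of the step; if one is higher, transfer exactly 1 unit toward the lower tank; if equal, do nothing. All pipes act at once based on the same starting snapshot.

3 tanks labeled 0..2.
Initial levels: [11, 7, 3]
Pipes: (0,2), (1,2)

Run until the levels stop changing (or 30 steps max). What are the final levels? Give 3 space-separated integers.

Step 1: flows [0->2,1->2] -> levels [10 6 5]
Step 2: flows [0->2,1->2] -> levels [9 5 7]
Step 3: flows [0->2,2->1] -> levels [8 6 7]
Step 4: flows [0->2,2->1] -> levels [7 7 7]
Step 5: flows [0=2,1=2] -> levels [7 7 7]
  -> stable (no change)

Answer: 7 7 7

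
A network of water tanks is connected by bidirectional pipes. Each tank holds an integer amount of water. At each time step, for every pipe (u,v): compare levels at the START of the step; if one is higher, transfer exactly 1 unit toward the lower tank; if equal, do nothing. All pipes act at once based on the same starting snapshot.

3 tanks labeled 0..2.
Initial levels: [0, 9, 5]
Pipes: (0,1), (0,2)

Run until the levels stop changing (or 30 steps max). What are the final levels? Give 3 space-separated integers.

Answer: 6 4 4

Derivation:
Step 1: flows [1->0,2->0] -> levels [2 8 4]
Step 2: flows [1->0,2->0] -> levels [4 7 3]
Step 3: flows [1->0,0->2] -> levels [4 6 4]
Step 4: flows [1->0,0=2] -> levels [5 5 4]
Step 5: flows [0=1,0->2] -> levels [4 5 5]
Step 6: flows [1->0,2->0] -> levels [6 4 4]
Step 7: flows [0->1,0->2] -> levels [4 5 5]
  -> period-2 cycle: step 7 state = step 5 state; never stabilizes
  -> state at step 30: (30-5) mod 2 = 1, same as step 6 -> [6 4 4]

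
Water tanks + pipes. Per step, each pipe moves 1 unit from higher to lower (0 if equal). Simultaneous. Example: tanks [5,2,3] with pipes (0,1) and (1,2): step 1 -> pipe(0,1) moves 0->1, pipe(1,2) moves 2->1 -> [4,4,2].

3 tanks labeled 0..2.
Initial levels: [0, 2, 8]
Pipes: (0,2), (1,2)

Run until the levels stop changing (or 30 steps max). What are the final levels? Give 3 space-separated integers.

Answer: 3 3 4

Derivation:
Step 1: flows [2->0,2->1] -> levels [1 3 6]
Step 2: flows [2->0,2->1] -> levels [2 4 4]
Step 3: flows [2->0,1=2] -> levels [3 4 3]
Step 4: flows [0=2,1->2] -> levels [3 3 4]
Step 5: flows [2->0,2->1] -> levels [4 4 2]
Step 6: flows [0->2,1->2] -> levels [3 3 4]
  -> period-2 cycle: step 6 state = step 4 state; never stabilizes
  -> state at step 30: (30-4) mod 2 = 0, same as step 4 -> [3 3 4]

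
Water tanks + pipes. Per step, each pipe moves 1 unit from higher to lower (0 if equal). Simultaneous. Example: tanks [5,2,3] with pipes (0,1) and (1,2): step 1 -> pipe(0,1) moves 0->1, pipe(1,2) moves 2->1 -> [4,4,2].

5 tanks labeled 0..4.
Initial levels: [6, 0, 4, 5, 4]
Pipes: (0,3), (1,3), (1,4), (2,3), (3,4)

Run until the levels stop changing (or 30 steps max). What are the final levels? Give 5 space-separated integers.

Answer: 4 3 4 5 3

Derivation:
Step 1: flows [0->3,3->1,4->1,3->2,3->4] -> levels [5 2 5 3 4]
Step 2: flows [0->3,3->1,4->1,2->3,4->3] -> levels [4 4 4 5 2]
Step 3: flows [3->0,3->1,1->4,3->2,3->4] -> levels [5 4 5 1 4]
Step 4: flows [0->3,1->3,1=4,2->3,4->3] -> levels [4 3 4 5 3]
Step 5: flows [3->0,3->1,1=4,3->2,3->4] -> levels [5 4 5 1 4]
  -> period-2 cycle: step 5 state = step 3 state; never stabilizes
  -> state at step 30: (30-3) mod 2 = 1, same as step 4 -> [4 3 4 5 3]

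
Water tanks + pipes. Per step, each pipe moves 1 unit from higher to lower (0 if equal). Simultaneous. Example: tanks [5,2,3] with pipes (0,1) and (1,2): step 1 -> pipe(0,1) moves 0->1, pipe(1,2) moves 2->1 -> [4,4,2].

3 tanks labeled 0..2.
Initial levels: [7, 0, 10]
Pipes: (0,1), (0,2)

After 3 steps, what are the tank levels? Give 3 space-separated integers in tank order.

Answer: 7 3 7

Derivation:
Step 1: flows [0->1,2->0] -> levels [7 1 9]
Step 2: flows [0->1,2->0] -> levels [7 2 8]
Step 3: flows [0->1,2->0] -> levels [7 3 7]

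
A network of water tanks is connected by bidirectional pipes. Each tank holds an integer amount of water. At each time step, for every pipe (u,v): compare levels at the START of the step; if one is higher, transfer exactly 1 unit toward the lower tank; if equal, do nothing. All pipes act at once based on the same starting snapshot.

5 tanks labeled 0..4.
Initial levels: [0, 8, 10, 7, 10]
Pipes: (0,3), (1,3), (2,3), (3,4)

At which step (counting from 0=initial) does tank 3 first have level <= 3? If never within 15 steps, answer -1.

Answer: -1

Derivation:
Step 1: flows [3->0,1->3,2->3,4->3] -> levels [1 7 9 9 9]
Step 2: flows [3->0,3->1,2=3,3=4] -> levels [2 8 9 7 9]
Step 3: flows [3->0,1->3,2->3,4->3] -> levels [3 7 8 9 8]
Step 4: flows [3->0,3->1,3->2,3->4] -> levels [4 8 9 5 9]
Step 5: flows [3->0,1->3,2->3,4->3] -> levels [5 7 8 7 8]
Step 6: flows [3->0,1=3,2->3,4->3] -> levels [6 7 7 8 7]
Step 7: flows [3->0,3->1,3->2,3->4] -> levels [7 8 8 4 8]
Step 8: flows [0->3,1->3,2->3,4->3] -> levels [6 7 7 8 7]
  -> period-2 cycle (repeats step 6); tank 3 never drops to <=3
Tank 3 never reaches <=3 within 15 steps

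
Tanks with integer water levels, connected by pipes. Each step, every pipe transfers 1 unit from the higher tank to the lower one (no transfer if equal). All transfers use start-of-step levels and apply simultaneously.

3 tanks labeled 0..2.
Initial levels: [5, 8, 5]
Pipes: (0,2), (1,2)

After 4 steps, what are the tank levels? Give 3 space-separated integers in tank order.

Answer: 6 6 6

Derivation:
Step 1: flows [0=2,1->2] -> levels [5 7 6]
Step 2: flows [2->0,1->2] -> levels [6 6 6]
Step 3: flows [0=2,1=2] -> levels [6 6 6]
  -> stable; steps 4..4 unchanged -> [6 6 6]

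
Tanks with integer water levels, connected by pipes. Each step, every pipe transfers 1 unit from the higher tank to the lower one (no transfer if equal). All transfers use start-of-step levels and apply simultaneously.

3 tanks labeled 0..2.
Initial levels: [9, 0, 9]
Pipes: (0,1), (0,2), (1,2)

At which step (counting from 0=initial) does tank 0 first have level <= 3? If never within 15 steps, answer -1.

Step 1: flows [0->1,0=2,2->1] -> levels [8 2 8]
Step 2: flows [0->1,0=2,2->1] -> levels [7 4 7]
Step 3: flows [0->1,0=2,2->1] -> levels [6 6 6]
Step 4: flows [0=1,0=2,1=2] -> levels [6 6 6]
  -> stable; tank 0 stays at 6 > 3
Tank 0 never reaches <=3 within 15 steps

Answer: -1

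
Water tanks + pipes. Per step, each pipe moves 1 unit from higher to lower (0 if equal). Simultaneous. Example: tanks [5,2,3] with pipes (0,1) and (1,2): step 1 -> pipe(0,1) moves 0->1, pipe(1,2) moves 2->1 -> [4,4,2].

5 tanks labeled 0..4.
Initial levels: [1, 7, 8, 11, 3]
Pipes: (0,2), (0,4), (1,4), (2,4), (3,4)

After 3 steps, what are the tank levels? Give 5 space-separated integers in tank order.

Step 1: flows [2->0,4->0,1->4,2->4,3->4] -> levels [3 6 6 10 5]
Step 2: flows [2->0,4->0,1->4,2->4,3->4] -> levels [5 5 4 9 7]
Step 3: flows [0->2,4->0,4->1,4->2,3->4] -> levels [5 6 6 8 5]

Answer: 5 6 6 8 5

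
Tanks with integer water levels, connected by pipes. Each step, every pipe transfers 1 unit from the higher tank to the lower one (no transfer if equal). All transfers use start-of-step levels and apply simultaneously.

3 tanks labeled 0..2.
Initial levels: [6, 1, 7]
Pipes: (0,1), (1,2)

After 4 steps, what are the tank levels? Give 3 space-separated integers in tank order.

Step 1: flows [0->1,2->1] -> levels [5 3 6]
Step 2: flows [0->1,2->1] -> levels [4 5 5]
Step 3: flows [1->0,1=2] -> levels [5 4 5]
Step 4: flows [0->1,2->1] -> levels [4 6 4]

Answer: 4 6 4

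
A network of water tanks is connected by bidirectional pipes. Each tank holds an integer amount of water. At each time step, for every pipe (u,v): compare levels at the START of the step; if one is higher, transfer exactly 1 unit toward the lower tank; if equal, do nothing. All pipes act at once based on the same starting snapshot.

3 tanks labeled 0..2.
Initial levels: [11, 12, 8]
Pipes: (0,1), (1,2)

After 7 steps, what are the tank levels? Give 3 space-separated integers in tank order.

Step 1: flows [1->0,1->2] -> levels [12 10 9]
Step 2: flows [0->1,1->2] -> levels [11 10 10]
Step 3: flows [0->1,1=2] -> levels [10 11 10]
Step 4: flows [1->0,1->2] -> levels [11 9 11]
Step 5: flows [0->1,2->1] -> levels [10 11 10]
  -> period-2 cycle: step 5 state = step 3 state
  -> state at step 7: (7-3) mod 2 = 0, same as step 3 -> [10 11 10]

Answer: 10 11 10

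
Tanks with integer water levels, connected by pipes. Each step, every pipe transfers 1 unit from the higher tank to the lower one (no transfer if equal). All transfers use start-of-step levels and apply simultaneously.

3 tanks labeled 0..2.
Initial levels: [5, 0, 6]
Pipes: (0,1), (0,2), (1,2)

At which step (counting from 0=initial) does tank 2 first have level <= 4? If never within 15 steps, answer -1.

Answer: 1

Derivation:
Step 1: flows [0->1,2->0,2->1] -> levels [5 2 4]
Tank 2 first reaches <=4 at step 1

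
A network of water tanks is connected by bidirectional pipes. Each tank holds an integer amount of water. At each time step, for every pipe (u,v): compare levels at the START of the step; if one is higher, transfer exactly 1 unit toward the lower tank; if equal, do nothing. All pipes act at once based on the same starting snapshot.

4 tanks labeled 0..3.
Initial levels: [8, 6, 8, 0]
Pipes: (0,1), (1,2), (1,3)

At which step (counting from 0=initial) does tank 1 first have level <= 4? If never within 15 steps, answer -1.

Answer: 4

Derivation:
Step 1: flows [0->1,2->1,1->3] -> levels [7 7 7 1]
Step 2: flows [0=1,1=2,1->3] -> levels [7 6 7 2]
Step 3: flows [0->1,2->1,1->3] -> levels [6 7 6 3]
Step 4: flows [1->0,1->2,1->3] -> levels [7 4 7 4]
Tank 1 first reaches <=4 at step 4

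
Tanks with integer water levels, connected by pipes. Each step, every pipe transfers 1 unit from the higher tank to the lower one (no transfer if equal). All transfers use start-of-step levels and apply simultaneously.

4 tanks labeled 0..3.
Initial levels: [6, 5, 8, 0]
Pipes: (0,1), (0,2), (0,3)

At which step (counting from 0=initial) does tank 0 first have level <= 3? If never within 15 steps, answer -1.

Answer: -1

Derivation:
Step 1: flows [0->1,2->0,0->3] -> levels [5 6 7 1]
Step 2: flows [1->0,2->0,0->3] -> levels [6 5 6 2]
Step 3: flows [0->1,0=2,0->3] -> levels [4 6 6 3]
Step 4: flows [1->0,2->0,0->3] -> levels [5 5 5 4]
Step 5: flows [0=1,0=2,0->3] -> levels [4 5 5 5]
Step 6: flows [1->0,2->0,3->0] -> levels [7 4 4 4]
Step 7: flows [0->1,0->2,0->3] -> levels [4 5 5 5]
  -> period-2 cycle (repeats step 5); tank 0 never drops to <=3
Tank 0 never reaches <=3 within 15 steps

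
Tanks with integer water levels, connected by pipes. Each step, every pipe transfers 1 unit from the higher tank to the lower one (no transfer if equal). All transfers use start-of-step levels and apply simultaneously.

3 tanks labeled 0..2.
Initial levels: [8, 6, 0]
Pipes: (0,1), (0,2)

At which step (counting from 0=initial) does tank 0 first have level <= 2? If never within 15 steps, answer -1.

Answer: -1

Derivation:
Step 1: flows [0->1,0->2] -> levels [6 7 1]
Step 2: flows [1->0,0->2] -> levels [6 6 2]
Step 3: flows [0=1,0->2] -> levels [5 6 3]
Step 4: flows [1->0,0->2] -> levels [5 5 4]
Step 5: flows [0=1,0->2] -> levels [4 5 5]
Step 6: flows [1->0,2->0] -> levels [6 4 4]
Step 7: flows [0->1,0->2] -> levels [4 5 5]
  -> period-2 cycle (repeats step 5); tank 0 never drops to <=2
Tank 0 never reaches <=2 within 15 steps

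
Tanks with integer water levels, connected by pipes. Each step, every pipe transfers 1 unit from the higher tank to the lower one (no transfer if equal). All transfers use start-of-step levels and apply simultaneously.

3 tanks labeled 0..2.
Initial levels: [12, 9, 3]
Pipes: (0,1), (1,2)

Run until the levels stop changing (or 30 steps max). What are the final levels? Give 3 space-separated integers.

Answer: 8 8 8

Derivation:
Step 1: flows [0->1,1->2] -> levels [11 9 4]
Step 2: flows [0->1,1->2] -> levels [10 9 5]
Step 3: flows [0->1,1->2] -> levels [9 9 6]
Step 4: flows [0=1,1->2] -> levels [9 8 7]
Step 5: flows [0->1,1->2] -> levels [8 8 8]
Step 6: flows [0=1,1=2] -> levels [8 8 8]
  -> stable (no change)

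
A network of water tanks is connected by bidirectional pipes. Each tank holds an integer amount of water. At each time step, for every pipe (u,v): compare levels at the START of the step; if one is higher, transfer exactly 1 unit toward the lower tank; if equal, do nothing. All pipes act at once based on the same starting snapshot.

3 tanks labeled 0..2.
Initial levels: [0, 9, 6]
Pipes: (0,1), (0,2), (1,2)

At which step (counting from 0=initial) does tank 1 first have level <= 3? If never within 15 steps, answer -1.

Answer: -1

Derivation:
Step 1: flows [1->0,2->0,1->2] -> levels [2 7 6]
Step 2: flows [1->0,2->0,1->2] -> levels [4 5 6]
Step 3: flows [1->0,2->0,2->1] -> levels [6 5 4]
Step 4: flows [0->1,0->2,1->2] -> levels [4 5 6]
  -> period-2 cycle (repeats step 2); tank 1 never drops to <=3
Tank 1 never reaches <=3 within 15 steps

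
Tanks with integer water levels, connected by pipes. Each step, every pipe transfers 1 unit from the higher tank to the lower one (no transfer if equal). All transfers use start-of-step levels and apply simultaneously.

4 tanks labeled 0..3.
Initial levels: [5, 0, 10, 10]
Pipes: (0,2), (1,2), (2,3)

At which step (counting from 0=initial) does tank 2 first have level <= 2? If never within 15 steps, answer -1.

Step 1: flows [2->0,2->1,2=3] -> levels [6 1 8 10]
Step 2: flows [2->0,2->1,3->2] -> levels [7 2 7 9]
Step 3: flows [0=2,2->1,3->2] -> levels [7 3 7 8]
Step 4: flows [0=2,2->1,3->2] -> levels [7 4 7 7]
Step 5: flows [0=2,2->1,2=3] -> levels [7 5 6 7]
Step 6: flows [0->2,2->1,3->2] -> levels [6 6 7 6]
Step 7: flows [2->0,2->1,2->3] -> levels [7 7 4 7]
Step 8: flows [0->2,1->2,3->2] -> levels [6 6 7 6]
  -> period-2 cycle (repeats step 6); tank 2 never drops to <=2
Tank 2 never reaches <=2 within 15 steps

Answer: -1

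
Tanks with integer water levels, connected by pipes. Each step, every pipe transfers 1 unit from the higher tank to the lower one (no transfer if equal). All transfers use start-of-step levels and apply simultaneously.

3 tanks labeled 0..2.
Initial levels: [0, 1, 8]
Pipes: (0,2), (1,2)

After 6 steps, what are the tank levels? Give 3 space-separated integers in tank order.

Step 1: flows [2->0,2->1] -> levels [1 2 6]
Step 2: flows [2->0,2->1] -> levels [2 3 4]
Step 3: flows [2->0,2->1] -> levels [3 4 2]
Step 4: flows [0->2,1->2] -> levels [2 3 4]
  -> period-2 cycle: step 4 state = step 2 state
  -> state at step 6: (6-2) mod 2 = 0, same as step 2 -> [2 3 4]

Answer: 2 3 4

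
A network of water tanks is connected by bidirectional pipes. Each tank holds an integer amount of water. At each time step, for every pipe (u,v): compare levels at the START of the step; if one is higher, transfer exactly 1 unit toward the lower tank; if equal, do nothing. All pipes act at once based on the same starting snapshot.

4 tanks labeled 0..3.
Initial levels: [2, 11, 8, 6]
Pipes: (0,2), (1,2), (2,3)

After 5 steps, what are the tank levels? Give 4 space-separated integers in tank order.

Answer: 7 7 6 7

Derivation:
Step 1: flows [2->0,1->2,2->3] -> levels [3 10 7 7]
Step 2: flows [2->0,1->2,2=3] -> levels [4 9 7 7]
Step 3: flows [2->0,1->2,2=3] -> levels [5 8 7 7]
Step 4: flows [2->0,1->2,2=3] -> levels [6 7 7 7]
Step 5: flows [2->0,1=2,2=3] -> levels [7 7 6 7]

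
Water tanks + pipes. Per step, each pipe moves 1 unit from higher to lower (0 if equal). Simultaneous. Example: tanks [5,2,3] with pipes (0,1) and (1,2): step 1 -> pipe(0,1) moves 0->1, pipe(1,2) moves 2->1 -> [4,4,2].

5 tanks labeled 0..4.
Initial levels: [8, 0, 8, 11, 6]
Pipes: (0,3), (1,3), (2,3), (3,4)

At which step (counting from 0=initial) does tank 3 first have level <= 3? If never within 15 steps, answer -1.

Answer: -1

Derivation:
Step 1: flows [3->0,3->1,3->2,3->4] -> levels [9 1 9 7 7]
Step 2: flows [0->3,3->1,2->3,3=4] -> levels [8 2 8 8 7]
Step 3: flows [0=3,3->1,2=3,3->4] -> levels [8 3 8 6 8]
Step 4: flows [0->3,3->1,2->3,4->3] -> levels [7 4 7 8 7]
Step 5: flows [3->0,3->1,3->2,3->4] -> levels [8 5 8 4 8]
Step 6: flows [0->3,1->3,2->3,4->3] -> levels [7 4 7 8 7]
  -> period-2 cycle (repeats step 4); tank 3 never drops to <=3
Tank 3 never reaches <=3 within 15 steps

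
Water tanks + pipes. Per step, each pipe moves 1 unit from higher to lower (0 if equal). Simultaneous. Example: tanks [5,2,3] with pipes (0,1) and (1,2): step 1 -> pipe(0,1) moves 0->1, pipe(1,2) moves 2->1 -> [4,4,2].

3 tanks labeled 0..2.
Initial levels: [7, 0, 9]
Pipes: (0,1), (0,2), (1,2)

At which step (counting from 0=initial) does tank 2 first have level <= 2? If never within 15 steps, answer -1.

Answer: -1

Derivation:
Step 1: flows [0->1,2->0,2->1] -> levels [7 2 7]
Step 2: flows [0->1,0=2,2->1] -> levels [6 4 6]
Step 3: flows [0->1,0=2,2->1] -> levels [5 6 5]
Step 4: flows [1->0,0=2,1->2] -> levels [6 4 6]
  -> period-2 cycle (repeats step 2); tank 2 never drops to <=2
Tank 2 never reaches <=2 within 15 steps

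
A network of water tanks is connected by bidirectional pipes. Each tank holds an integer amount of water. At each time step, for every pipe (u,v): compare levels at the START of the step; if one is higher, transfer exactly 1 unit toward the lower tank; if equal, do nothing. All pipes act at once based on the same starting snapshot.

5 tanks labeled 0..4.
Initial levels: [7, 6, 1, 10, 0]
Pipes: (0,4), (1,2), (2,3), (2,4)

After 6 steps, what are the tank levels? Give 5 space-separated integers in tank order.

Answer: 5 4 7 5 3

Derivation:
Step 1: flows [0->4,1->2,3->2,2->4] -> levels [6 5 2 9 2]
Step 2: flows [0->4,1->2,3->2,2=4] -> levels [5 4 4 8 3]
Step 3: flows [0->4,1=2,3->2,2->4] -> levels [4 4 4 7 5]
Step 4: flows [4->0,1=2,3->2,4->2] -> levels [5 4 6 6 3]
Step 5: flows [0->4,2->1,2=3,2->4] -> levels [4 5 4 6 5]
Step 6: flows [4->0,1->2,3->2,4->2] -> levels [5 4 7 5 3]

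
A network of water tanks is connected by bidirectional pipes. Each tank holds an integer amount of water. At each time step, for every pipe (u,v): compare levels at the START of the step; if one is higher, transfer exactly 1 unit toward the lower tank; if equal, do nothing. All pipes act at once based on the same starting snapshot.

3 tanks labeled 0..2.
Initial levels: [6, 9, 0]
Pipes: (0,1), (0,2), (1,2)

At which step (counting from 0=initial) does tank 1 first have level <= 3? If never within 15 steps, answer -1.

Step 1: flows [1->0,0->2,1->2] -> levels [6 7 2]
Step 2: flows [1->0,0->2,1->2] -> levels [6 5 4]
Step 3: flows [0->1,0->2,1->2] -> levels [4 5 6]
Step 4: flows [1->0,2->0,2->1] -> levels [6 5 4]
  -> period-2 cycle (repeats step 2); tank 1 never drops to <=3
Tank 1 never reaches <=3 within 15 steps

Answer: -1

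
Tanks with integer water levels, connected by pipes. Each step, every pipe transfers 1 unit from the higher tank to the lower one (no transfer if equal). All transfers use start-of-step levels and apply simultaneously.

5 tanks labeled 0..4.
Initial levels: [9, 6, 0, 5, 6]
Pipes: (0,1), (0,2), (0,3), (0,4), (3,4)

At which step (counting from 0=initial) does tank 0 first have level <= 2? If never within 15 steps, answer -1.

Answer: -1

Derivation:
Step 1: flows [0->1,0->2,0->3,0->4,4->3] -> levels [5 7 1 7 6]
Step 2: flows [1->0,0->2,3->0,4->0,3->4] -> levels [7 6 2 5 6]
Step 3: flows [0->1,0->2,0->3,0->4,4->3] -> levels [3 7 3 7 6]
Step 4: flows [1->0,0=2,3->0,4->0,3->4] -> levels [6 6 3 5 6]
Step 5: flows [0=1,0->2,0->3,0=4,4->3] -> levels [4 6 4 7 5]
Step 6: flows [1->0,0=2,3->0,4->0,3->4] -> levels [7 5 4 5 5]
Step 7: flows [0->1,0->2,0->3,0->4,3=4] -> levels [3 6 5 6 6]
Step 8: flows [1->0,2->0,3->0,4->0,3=4] -> levels [7 5 4 5 5]
  -> period-2 cycle (repeats step 6); tank 0 never drops to <=2
Tank 0 never reaches <=2 within 15 steps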